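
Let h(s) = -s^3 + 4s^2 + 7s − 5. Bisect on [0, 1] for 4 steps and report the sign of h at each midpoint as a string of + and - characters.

h(0.5) = -0.625 < 0, so the root lies in [0.5, 1]
h(0.75) = 2.078125 > 0, so the root lies in [0.5, 0.75]
h(0.625) = 0.693359 > 0, so the root lies in [0.5, 0.625]
h(0.5625) = 0.0251 > 0, so the root lies in [0.5, 0.5625]

-+++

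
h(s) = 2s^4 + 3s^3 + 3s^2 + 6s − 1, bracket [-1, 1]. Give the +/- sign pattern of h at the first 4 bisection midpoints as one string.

s = 0 gives h = -1, negative; keep [0, 1]
s = 0.5 gives h = 3.25, positive; keep [0, 0.5]
s = 0.25 gives h = 0.742188, positive; keep [0, 0.25]
s = 0.125 gives h = -0.1968, negative; keep [0.125, 0.25]

-++-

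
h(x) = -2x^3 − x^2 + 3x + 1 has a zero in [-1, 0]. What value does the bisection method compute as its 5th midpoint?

-0.34375

midpoint -0.5: h = -0.5 < 0 → [-0.5, 0]
midpoint -0.25: h = 0.21875 > 0 → [-0.5, -0.25]
midpoint -0.375: h = -0.160156 < 0 → [-0.375, -0.25]
midpoint -0.3125: h = 0.0259 > 0 → [-0.375, -0.3125]
midpoint -0.34375: h = -0.0682 < 0 → [-0.34375, -0.3125]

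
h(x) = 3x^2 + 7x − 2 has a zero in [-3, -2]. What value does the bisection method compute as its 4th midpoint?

-2.5625

x = -2.5 gives h = -0.75, negative; keep [-3, -2.5]
x = -2.75 gives h = 1.4375, positive; keep [-2.75, -2.5]
x = -2.625 gives h = 0.296875, positive; keep [-2.625, -2.5]
x = -2.5625 gives h = -0.2383, negative; keep [-2.625, -2.5625]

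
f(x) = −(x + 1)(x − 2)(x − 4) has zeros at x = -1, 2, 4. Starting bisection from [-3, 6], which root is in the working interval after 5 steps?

m = 1.5, f(m) = -3.125 (−); new bracket [-3, 1.5]
m = -0.75, f(m) = -3.265625 (−); new bracket [-3, -0.75]
m = -1.875, f(m) = 19.919922 (+); new bracket [-1.875, -0.75]
m = -1.3125, f(m) = 5.4993 (+); new bracket [-1.3125, -0.75]
m = -1.03125, f(m) = 0.4766 (+); new bracket [-1.03125, -0.75]

-1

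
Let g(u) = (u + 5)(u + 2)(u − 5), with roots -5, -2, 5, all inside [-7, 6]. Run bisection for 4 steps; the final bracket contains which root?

5

midpoint -0.5: g = -37.125 < 0 → [-0.5, 6]
midpoint 2.75: g = -82.828125 < 0 → [2.75, 6]
midpoint 4.375: g = -37.353516 < 0 → [4.375, 6]
midpoint 5.1875: g = 13.7292 > 0 → [4.375, 5.1875]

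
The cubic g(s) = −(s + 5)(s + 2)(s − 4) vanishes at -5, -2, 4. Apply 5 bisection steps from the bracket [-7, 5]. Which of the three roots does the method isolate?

midpoint -1: g = 20 > 0 → [-1, 5]
midpoint 2: g = 56 > 0 → [2, 5]
midpoint 3.5: g = 23.375 > 0 → [3.5, 5]
midpoint 4.25: g = -14.4531 < 0 → [3.5, 4.25]
midpoint 3.875: g = 6.5176 > 0 → [3.875, 4.25]

4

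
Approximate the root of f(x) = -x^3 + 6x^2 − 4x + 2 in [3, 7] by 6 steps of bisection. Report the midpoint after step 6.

midpoint 5: f = 7 > 0 → [5, 7]
midpoint 6: f = -22 < 0 → [5, 6]
midpoint 5.5: f = -4.875 < 0 → [5, 5.5]
midpoint 5.25: f = 1.6719 > 0 → [5.25, 5.5]
midpoint 5.375: f = -1.4434 < 0 → [5.25, 5.375]
midpoint 5.3125: f = 0.1531 > 0 → [5.3125, 5.375]

5.3125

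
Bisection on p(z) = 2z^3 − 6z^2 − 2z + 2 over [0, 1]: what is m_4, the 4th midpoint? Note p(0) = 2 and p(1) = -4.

0.4375

p(0.5) = -0.25 < 0, so the root lies in [0, 0.5]
p(0.25) = 1.15625 > 0, so the root lies in [0.25, 0.5]
p(0.375) = 0.511719 > 0, so the root lies in [0.375, 0.5]
p(0.4375) = 0.144 > 0, so the root lies in [0.4375, 0.5]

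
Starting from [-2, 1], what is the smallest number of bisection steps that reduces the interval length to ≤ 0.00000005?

26

Width after n steps is 3/2^n. Need 2^n ≥ 3/0.00000005 = 60000000.
2^25 = 33554432 < 60000000 ≤ 2^26 = 67108864, so n = 26.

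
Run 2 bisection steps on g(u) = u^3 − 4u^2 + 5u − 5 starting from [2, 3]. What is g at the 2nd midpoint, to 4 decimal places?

g(2.5) = -1.875 < 0, so the root lies in [2.5, 3]
g(2.75) = -0.703125 < 0, so the root lies in [2.75, 3]

-0.7031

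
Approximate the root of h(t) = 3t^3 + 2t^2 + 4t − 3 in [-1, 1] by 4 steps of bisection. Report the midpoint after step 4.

0.625

m = 0, h(m) = -3 (−); new bracket [0, 1]
m = 0.5, h(m) = -0.125 (−); new bracket [0.5, 1]
m = 0.75, h(m) = 2.390625 (+); new bracket [0.5, 0.75]
m = 0.625, h(m) = 1.0137 (+); new bracket [0.5, 0.625]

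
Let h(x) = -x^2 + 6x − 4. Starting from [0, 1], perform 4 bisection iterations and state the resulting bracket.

x = 0.5 gives h = -1.25, negative; keep [0.5, 1]
x = 0.75 gives h = -0.0625, negative; keep [0.75, 1]
x = 0.875 gives h = 0.484375, positive; keep [0.75, 0.875]
x = 0.8125 gives h = 0.2148, positive; keep [0.75, 0.8125]

[0.75, 0.8125]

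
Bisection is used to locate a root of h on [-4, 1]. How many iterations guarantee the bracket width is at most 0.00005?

17

Width after n steps is 5/2^n. Need 2^n ≥ 5/0.00005 = 100000.
2^16 = 65536 < 100000 ≤ 2^17 = 131072, so n = 17.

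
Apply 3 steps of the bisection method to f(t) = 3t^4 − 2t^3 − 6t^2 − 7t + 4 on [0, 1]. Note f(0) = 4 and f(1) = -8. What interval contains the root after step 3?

m = 0.5, f(m) = -1.0625 (−); new bracket [0, 0.5]
m = 0.25, f(m) = 1.855469 (+); new bracket [0.25, 0.5]
m = 0.375, f(m) = 0.485107 (+); new bracket [0.375, 0.5]

[0.375, 0.5]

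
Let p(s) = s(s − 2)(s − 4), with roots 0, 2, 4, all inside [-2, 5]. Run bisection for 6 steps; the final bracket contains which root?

0

midpoint 1.5: p = 1.875 > 0 → [-2, 1.5]
midpoint -0.25: p = -2.390625 < 0 → [-0.25, 1.5]
midpoint 0.625: p = 2.900391 > 0 → [-0.25, 0.625]
midpoint 0.1875: p = 1.2957 > 0 → [-0.25, 0.1875]
midpoint -0.03125: p = -0.2559 < 0 → [-0.03125, 0.1875]
midpoint 0.078125: p = 0.5889 > 0 → [-0.03125, 0.078125]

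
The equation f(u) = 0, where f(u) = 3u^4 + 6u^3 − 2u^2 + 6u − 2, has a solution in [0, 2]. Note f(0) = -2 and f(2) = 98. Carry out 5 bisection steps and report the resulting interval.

[0.3125, 0.375]

m = 1, f(m) = 11 (+); new bracket [0, 1]
m = 0.5, f(m) = 1.4375 (+); new bracket [0, 0.5]
m = 0.25, f(m) = -0.519531 (−); new bracket [0.25, 0.5]
m = 0.375, f(m) = 0.3445 (+); new bracket [0.25, 0.375]
m = 0.3125, f(m) = -0.1086 (−); new bracket [0.3125, 0.375]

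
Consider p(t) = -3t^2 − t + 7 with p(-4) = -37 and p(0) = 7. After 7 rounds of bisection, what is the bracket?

[-1.71875, -1.6875]

m = -2, p(m) = -3 (−); new bracket [-2, 0]
m = -1, p(m) = 5 (+); new bracket [-2, -1]
m = -1.5, p(m) = 1.75 (+); new bracket [-2, -1.5]
m = -1.75, p(m) = -0.4375 (−); new bracket [-1.75, -1.5]
m = -1.625, p(m) = 0.7031 (+); new bracket [-1.75, -1.625]
m = -1.6875, p(m) = 0.1445 (+); new bracket [-1.75, -1.6875]
m = -1.71875, p(m) = -0.1436 (−); new bracket [-1.71875, -1.6875]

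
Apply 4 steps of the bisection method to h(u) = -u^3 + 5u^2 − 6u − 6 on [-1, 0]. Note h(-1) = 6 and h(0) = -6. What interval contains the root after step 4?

[-0.6875, -0.625]

u = -0.5 gives h = -1.625, negative; keep [-1, -0.5]
u = -0.75 gives h = 1.734375, positive; keep [-0.75, -0.5]
u = -0.625 gives h = -0.052734, negative; keep [-0.75, -0.625]
u = -0.6875 gives h = 0.8132, positive; keep [-0.6875, -0.625]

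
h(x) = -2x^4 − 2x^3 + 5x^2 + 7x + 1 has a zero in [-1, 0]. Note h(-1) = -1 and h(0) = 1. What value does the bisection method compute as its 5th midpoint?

-0.15625

x = -0.5 gives h = -1.125, negative; keep [-0.5, 0]
x = -0.25 gives h = -0.414062, negative; keep [-0.25, 0]
x = -0.125 gives h = 0.206543, positive; keep [-0.25, -0.125]
x = -0.1875 gives h = -0.126, negative; keep [-0.1875, -0.125]
x = -0.15625 gives h = 0.0348, positive; keep [-0.1875, -0.15625]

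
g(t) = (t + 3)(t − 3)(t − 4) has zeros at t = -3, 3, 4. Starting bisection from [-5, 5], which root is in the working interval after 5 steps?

g(0) = 36 > 0, so the root lies in [-5, 0]
g(-2.5) = 17.875 > 0, so the root lies in [-5, -2.5]
g(-3.75) = -39.234375 < 0, so the root lies in [-3.75, -2.5]
g(-3.125) = -5.4551 < 0, so the root lies in [-3.125, -2.5]
g(-2.8125) = 7.4246 > 0, so the root lies in [-3.125, -2.8125]

-3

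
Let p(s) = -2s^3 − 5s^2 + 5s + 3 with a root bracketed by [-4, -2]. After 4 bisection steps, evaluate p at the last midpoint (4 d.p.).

s = -3 gives p = -3, negative; keep [-4, -3]
s = -3.5 gives p = 10, positive; keep [-3.5, -3]
s = -3.25 gives p = 2.59375, positive; keep [-3.25, -3]
s = -3.125 gives p = -0.418, negative; keep [-3.25, -3.125]

-0.4180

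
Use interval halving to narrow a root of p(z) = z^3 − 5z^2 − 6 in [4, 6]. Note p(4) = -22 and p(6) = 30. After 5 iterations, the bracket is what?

[5.1875, 5.25]

midpoint 5: p = -6 < 0 → [5, 6]
midpoint 5.5: p = 9.125 > 0 → [5, 5.5]
midpoint 5.25: p = 0.890625 > 0 → [5, 5.25]
midpoint 5.125: p = -2.7168 < 0 → [5.125, 5.25]
midpoint 5.1875: p = -0.9543 < 0 → [5.1875, 5.25]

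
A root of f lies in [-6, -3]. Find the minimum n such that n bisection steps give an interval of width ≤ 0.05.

Width after n steps is 3/2^n. Need 2^n ≥ 3/0.05 = 60.
2^5 = 32 < 60 ≤ 2^6 = 64, so n = 6.

6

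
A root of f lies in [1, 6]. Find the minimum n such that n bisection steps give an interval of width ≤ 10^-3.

Width after n steps is 5/2^n. Need 2^n ≥ 5/10^-3 = 5000.
2^12 = 4096 < 5000 ≤ 2^13 = 8192, so n = 13.

13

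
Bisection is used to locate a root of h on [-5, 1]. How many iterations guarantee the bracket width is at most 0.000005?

21

Width after n steps is 6/2^n. Need 2^n ≥ 6/0.000005 = 1200000.
2^20 = 1048576 < 1200000 ≤ 2^21 = 2097152, so n = 21.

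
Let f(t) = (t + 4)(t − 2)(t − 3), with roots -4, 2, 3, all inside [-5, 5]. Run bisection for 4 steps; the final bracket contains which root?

t = 0 gives f = 24, positive; keep [-5, 0]
t = -2.5 gives f = 37.125, positive; keep [-5, -2.5]
t = -3.75 gives f = 9.703125, positive; keep [-5, -3.75]
t = -4.375 gives f = -17.6309, negative; keep [-4.375, -3.75]

-4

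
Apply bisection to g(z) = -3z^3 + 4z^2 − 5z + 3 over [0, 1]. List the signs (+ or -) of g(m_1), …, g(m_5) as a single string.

++--+

g(0.5) = 1.125 > 0, so the root lies in [0.5, 1]
g(0.75) = 0.234375 > 0, so the root lies in [0.75, 1]
g(0.875) = -0.322266 < 0, so the root lies in [0.75, 0.875]
g(0.8125) = -0.031 < 0, so the root lies in [0.75, 0.8125]
g(0.78125) = 0.1046 > 0, so the root lies in [0.78125, 0.8125]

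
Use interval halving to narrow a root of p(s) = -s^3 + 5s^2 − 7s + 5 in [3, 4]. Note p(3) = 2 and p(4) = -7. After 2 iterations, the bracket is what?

s = 3.5 gives p = -1.125, negative; keep [3, 3.5]
s = 3.25 gives p = 0.734375, positive; keep [3.25, 3.5]

[3.25, 3.5]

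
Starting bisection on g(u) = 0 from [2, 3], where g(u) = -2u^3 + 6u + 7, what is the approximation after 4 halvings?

midpoint 2.5: g = -9.25 < 0 → [2, 2.5]
midpoint 2.25: g = -2.28125 < 0 → [2, 2.25]
midpoint 2.125: g = 0.558594 > 0 → [2.125, 2.25]
midpoint 2.1875: g = -0.8101 < 0 → [2.125, 2.1875]

2.1875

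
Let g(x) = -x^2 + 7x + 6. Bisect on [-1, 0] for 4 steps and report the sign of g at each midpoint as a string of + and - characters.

++--

midpoint -0.5: g = 2.25 > 0 → [-1, -0.5]
midpoint -0.75: g = 0.1875 > 0 → [-1, -0.75]
midpoint -0.875: g = -0.890625 < 0 → [-0.875, -0.75]
midpoint -0.8125: g = -0.3477 < 0 → [-0.8125, -0.75]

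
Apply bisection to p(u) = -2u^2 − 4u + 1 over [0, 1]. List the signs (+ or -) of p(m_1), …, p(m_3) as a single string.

--+

p(0.5) = -1.5 < 0, so the root lies in [0, 0.5]
p(0.25) = -0.125 < 0, so the root lies in [0, 0.25]
p(0.125) = 0.46875 > 0, so the root lies in [0.125, 0.25]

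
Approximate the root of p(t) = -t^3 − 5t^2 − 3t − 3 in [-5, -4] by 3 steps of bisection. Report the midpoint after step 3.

-4.375

m = -4.5, p(m) = 0.375 (+); new bracket [-4.5, -4]
m = -4.25, p(m) = -3.796875 (−); new bracket [-4.5, -4.25]
m = -4.375, p(m) = -1.837891 (−); new bracket [-4.5, -4.375]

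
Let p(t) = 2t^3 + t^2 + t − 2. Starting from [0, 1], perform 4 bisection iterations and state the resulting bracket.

[0.6875, 0.75]

m = 0.5, p(m) = -1 (−); new bracket [0.5, 1]
m = 0.75, p(m) = 0.15625 (+); new bracket [0.5, 0.75]
m = 0.625, p(m) = -0.496094 (−); new bracket [0.625, 0.75]
m = 0.6875, p(m) = -0.1899 (−); new bracket [0.6875, 0.75]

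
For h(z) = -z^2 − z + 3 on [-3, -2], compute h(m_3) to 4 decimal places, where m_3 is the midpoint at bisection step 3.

-0.2656

m = -2.5, h(m) = -0.75 (−); new bracket [-2.5, -2]
m = -2.25, h(m) = 0.1875 (+); new bracket [-2.5, -2.25]
m = -2.375, h(m) = -0.265625 (−); new bracket [-2.375, -2.25]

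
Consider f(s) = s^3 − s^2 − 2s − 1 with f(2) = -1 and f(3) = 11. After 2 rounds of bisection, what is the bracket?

midpoint 2.5: f = 3.375 > 0 → [2, 2.5]
midpoint 2.25: f = 0.828125 > 0 → [2, 2.25]

[2, 2.25]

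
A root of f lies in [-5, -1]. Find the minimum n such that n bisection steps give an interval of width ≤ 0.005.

10

Width after n steps is 4/2^n. Need 2^n ≥ 4/0.005 = 800.
2^9 = 512 < 800 ≤ 2^10 = 1024, so n = 10.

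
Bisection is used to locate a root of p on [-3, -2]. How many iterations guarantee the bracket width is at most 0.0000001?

Width after n steps is 1/2^n. Need 2^n ≥ 1/0.0000001 = 10000000.
2^23 = 8388608 < 10000000 ≤ 2^24 = 16777216, so n = 24.

24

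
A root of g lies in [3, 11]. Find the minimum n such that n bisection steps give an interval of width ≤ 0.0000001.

Width after n steps is 8/2^n. Need 2^n ≥ 8/0.0000001 = 80000000.
2^26 = 67108864 < 80000000 ≤ 2^27 = 134217728, so n = 27.

27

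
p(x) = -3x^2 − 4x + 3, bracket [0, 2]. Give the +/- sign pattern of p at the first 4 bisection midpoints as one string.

-+--

x = 1 gives p = -4, negative; keep [0, 1]
x = 0.5 gives p = 0.25, positive; keep [0.5, 1]
x = 0.75 gives p = -1.6875, negative; keep [0.5, 0.75]
x = 0.625 gives p = -0.6719, negative; keep [0.5, 0.625]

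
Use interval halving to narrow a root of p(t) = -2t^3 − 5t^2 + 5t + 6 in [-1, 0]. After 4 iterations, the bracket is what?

p(-0.5) = 2.5 > 0, so the root lies in [-1, -0.5]
p(-0.75) = 0.28125 > 0, so the root lies in [-1, -0.75]
p(-0.875) = -0.863281 < 0, so the root lies in [-0.875, -0.75]
p(-0.8125) = -0.2905 < 0, so the root lies in [-0.8125, -0.75]

[-0.8125, -0.75]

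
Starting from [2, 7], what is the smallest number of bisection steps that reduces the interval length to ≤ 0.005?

Width after n steps is 5/2^n. Need 2^n ≥ 5/0.005 = 1000.
2^9 = 512 < 1000 ≤ 2^10 = 1024, so n = 10.

10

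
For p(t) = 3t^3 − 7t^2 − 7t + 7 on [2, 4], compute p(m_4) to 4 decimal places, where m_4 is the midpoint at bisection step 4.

t = 3 gives p = 4, positive; keep [2, 3]
t = 2.5 gives p = -7.375, negative; keep [2.5, 3]
t = 2.75 gives p = -2.796875, negative; keep [2.75, 3]
t = 2.875 gives p = 0.3066, positive; keep [2.75, 2.875]

0.3066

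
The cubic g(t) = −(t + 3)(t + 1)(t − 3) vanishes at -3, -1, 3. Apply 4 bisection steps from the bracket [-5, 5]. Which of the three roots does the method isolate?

m = 0, g(m) = 9 (+); new bracket [0, 5]
m = 2.5, g(m) = 9.625 (+); new bracket [2.5, 5]
m = 3.75, g(m) = -24.046875 (−); new bracket [2.5, 3.75]
m = 3.125, g(m) = -3.1582 (−); new bracket [2.5, 3.125]

3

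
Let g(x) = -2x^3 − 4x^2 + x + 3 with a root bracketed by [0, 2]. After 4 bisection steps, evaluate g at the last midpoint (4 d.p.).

m = 1, g(m) = -2 (−); new bracket [0, 1]
m = 0.5, g(m) = 2.25 (+); new bracket [0.5, 1]
m = 0.75, g(m) = 0.65625 (+); new bracket [0.75, 1]
m = 0.875, g(m) = -0.5273 (−); new bracket [0.75, 0.875]

-0.5273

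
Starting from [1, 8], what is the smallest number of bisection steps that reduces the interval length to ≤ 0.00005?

Width after n steps is 7/2^n. Need 2^n ≥ 7/0.00005 = 140000.
2^17 = 131072 < 140000 ≤ 2^18 = 262144, so n = 18.

18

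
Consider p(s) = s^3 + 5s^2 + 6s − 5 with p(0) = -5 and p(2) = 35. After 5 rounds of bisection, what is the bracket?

p(1) = 7 > 0, so the root lies in [0, 1]
p(0.5) = -0.625 < 0, so the root lies in [0.5, 1]
p(0.75) = 2.734375 > 0, so the root lies in [0.5, 0.75]
p(0.625) = 0.9473 > 0, so the root lies in [0.5, 0.625]
p(0.5625) = 0.135 > 0, so the root lies in [0.5, 0.5625]

[0.5, 0.5625]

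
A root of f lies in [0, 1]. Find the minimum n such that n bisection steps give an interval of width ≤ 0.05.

Width after n steps is 1/2^n. Need 2^n ≥ 1/0.05 = 20.
2^4 = 16 < 20 ≤ 2^5 = 32, so n = 5.

5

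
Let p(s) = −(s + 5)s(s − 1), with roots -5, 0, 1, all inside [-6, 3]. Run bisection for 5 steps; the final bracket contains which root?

-5

midpoint -1.5: p = -13.125 < 0 → [-6, -1.5]
midpoint -3.75: p = -22.265625 < 0 → [-6, -3.75]
midpoint -4.875: p = -3.580078 < 0 → [-6, -4.875]
midpoint -5.4375: p = 15.3142 > 0 → [-5.4375, -4.875]
midpoint -5.15625: p = 4.9599 > 0 → [-5.15625, -4.875]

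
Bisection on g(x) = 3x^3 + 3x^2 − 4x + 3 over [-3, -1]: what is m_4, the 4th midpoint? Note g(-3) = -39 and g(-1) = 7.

-1.875

m = -2, g(m) = -1 (−); new bracket [-2, -1]
m = -1.5, g(m) = 5.625 (+); new bracket [-2, -1.5]
m = -1.75, g(m) = 3.109375 (+); new bracket [-2, -1.75]
m = -1.875, g(m) = 1.2715 (+); new bracket [-2, -1.875]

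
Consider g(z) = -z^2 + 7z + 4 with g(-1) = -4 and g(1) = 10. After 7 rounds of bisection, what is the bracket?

z = 0 gives g = 4, positive; keep [-1, 0]
z = -0.5 gives g = 0.25, positive; keep [-1, -0.5]
z = -0.75 gives g = -1.8125, negative; keep [-0.75, -0.5]
z = -0.625 gives g = -0.7656, negative; keep [-0.625, -0.5]
z = -0.5625 gives g = -0.2539, negative; keep [-0.5625, -0.5]
z = -0.53125 gives g = -0.001, negative; keep [-0.53125, -0.5]
z = -0.515625 gives g = 0.1248, positive; keep [-0.53125, -0.515625]

[-0.53125, -0.515625]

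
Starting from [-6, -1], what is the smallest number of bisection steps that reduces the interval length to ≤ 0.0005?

14

Width after n steps is 5/2^n. Need 2^n ≥ 5/0.0005 = 10000.
2^13 = 8192 < 10000 ≤ 2^14 = 16384, so n = 14.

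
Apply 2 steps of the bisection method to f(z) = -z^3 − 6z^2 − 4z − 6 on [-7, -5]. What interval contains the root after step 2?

[-5.5, -5]

midpoint -6: f = 18 > 0 → [-6, -5]
midpoint -5.5: f = 0.875 > 0 → [-5.5, -5]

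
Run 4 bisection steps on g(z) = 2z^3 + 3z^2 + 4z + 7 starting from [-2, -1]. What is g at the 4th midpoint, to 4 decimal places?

m = -1.5, g(m) = 1 (+); new bracket [-2, -1.5]
m = -1.75, g(m) = -1.53125 (−); new bracket [-1.75, -1.5]
m = -1.625, g(m) = -0.160156 (−); new bracket [-1.625, -1.5]
m = -1.5625, g(m) = 0.4448 (+); new bracket [-1.625, -1.5625]

0.4448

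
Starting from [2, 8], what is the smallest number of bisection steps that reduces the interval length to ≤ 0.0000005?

24

Width after n steps is 6/2^n. Need 2^n ≥ 6/0.0000005 = 12000000.
2^23 = 8388608 < 12000000 ≤ 2^24 = 16777216, so n = 24.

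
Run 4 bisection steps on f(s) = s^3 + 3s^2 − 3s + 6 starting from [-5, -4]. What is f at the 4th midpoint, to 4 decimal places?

0.6521

f(-4.5) = -10.875 < 0, so the root lies in [-4.5, -4]
f(-4.25) = -3.828125 < 0, so the root lies in [-4.25, -4]
f(-4.125) = -0.767578 < 0, so the root lies in [-4.125, -4]
f(-4.0625) = 0.6521 > 0, so the root lies in [-4.125, -4.0625]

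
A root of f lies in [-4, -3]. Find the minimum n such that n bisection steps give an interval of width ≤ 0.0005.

Width after n steps is 1/2^n. Need 2^n ≥ 1/0.0005 = 2000.
2^10 = 1024 < 2000 ≤ 2^11 = 2048, so n = 11.

11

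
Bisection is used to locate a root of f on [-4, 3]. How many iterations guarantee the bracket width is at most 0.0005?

14

Width after n steps is 7/2^n. Need 2^n ≥ 7/0.0005 = 14000.
2^13 = 8192 < 14000 ≤ 2^14 = 16384, so n = 14.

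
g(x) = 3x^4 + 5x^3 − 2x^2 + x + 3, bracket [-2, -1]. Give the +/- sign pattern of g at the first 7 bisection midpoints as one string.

x = -1.5 gives g = -4.6875, negative; keep [-2, -1.5]
x = -1.75 gives g = -3.535156, negative; keep [-2, -1.75]
x = -1.875 gives g = -1.786377, negative; keep [-2, -1.875]
x = -1.9375 gives g = -0.5358, negative; keep [-2, -1.9375]
x = -1.96875 gives g = 0.1947, positive; keep [-1.96875, -1.9375]
x = -1.953125 gives g = -0.1797, negative; keep [-1.96875, -1.953125]
x = -1.9609375 gives g = 0.0052, positive; keep [-1.9609375, -1.953125]

----+-+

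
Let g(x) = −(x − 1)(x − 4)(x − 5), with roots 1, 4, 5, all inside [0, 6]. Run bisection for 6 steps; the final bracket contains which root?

1

m = 3, g(m) = -4 (−); new bracket [0, 3]
m = 1.5, g(m) = -4.375 (−); new bracket [0, 1.5]
m = 0.75, g(m) = 3.453125 (+); new bracket [0.75, 1.5]
m = 1.125, g(m) = -1.3926 (−); new bracket [0.75, 1.125]
m = 0.9375, g(m) = 0.7776 (+); new bracket [0.9375, 1.125]
m = 1.03125, g(m) = -0.3682 (−); new bracket [0.9375, 1.03125]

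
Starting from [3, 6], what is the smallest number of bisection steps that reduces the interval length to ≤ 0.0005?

Width after n steps is 3/2^n. Need 2^n ≥ 3/0.0005 = 6000.
2^12 = 4096 < 6000 ≤ 2^13 = 8192, so n = 13.

13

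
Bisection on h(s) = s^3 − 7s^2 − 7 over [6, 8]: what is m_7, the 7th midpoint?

7.140625

m = 7, h(m) = -7 (−); new bracket [7, 8]
m = 7.5, h(m) = 21.125 (+); new bracket [7, 7.5]
m = 7.25, h(m) = 6.140625 (+); new bracket [7, 7.25]
m = 7.125, h(m) = -0.6543 (−); new bracket [7.125, 7.25]
m = 7.1875, h(m) = 2.6863 (+); new bracket [7.125, 7.1875]
m = 7.15625, h(m) = 1.0019 (+); new bracket [7.125, 7.15625]
m = 7.140625, h(m) = 0.1703 (+); new bracket [7.125, 7.140625]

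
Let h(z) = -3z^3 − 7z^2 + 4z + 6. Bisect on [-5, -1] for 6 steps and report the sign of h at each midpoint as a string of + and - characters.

+--+++

h(-3) = 12 > 0, so the root lies in [-3, -1]
h(-2) = -6 < 0, so the root lies in [-3, -2]
h(-2.5) = -0.875 < 0, so the root lies in [-3, -2.5]
h(-2.75) = 4.4531 > 0, so the root lies in [-2.75, -2.5]
h(-2.625) = 1.5293 > 0, so the root lies in [-2.625, -2.5]
h(-2.5625) = 0.2644 > 0, so the root lies in [-2.5625, -2.5]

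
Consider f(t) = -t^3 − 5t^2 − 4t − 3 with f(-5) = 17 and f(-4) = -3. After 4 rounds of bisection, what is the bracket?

midpoint -4.5: f = 4.875 > 0 → [-4.5, -4]
midpoint -4.25: f = 0.453125 > 0 → [-4.25, -4]
midpoint -4.125: f = -1.388672 < 0 → [-4.25, -4.125]
midpoint -4.1875: f = -0.4973 < 0 → [-4.25, -4.1875]

[-4.25, -4.1875]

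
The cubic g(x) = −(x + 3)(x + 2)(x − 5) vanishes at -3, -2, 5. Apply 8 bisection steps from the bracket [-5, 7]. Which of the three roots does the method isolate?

m = 1, g(m) = 48 (+); new bracket [1, 7]
m = 4, g(m) = 42 (+); new bracket [4, 7]
m = 5.5, g(m) = -31.875 (−); new bracket [4, 5.5]
m = 4.75, g(m) = 13.0781 (+); new bracket [4.75, 5.5]
m = 5.125, g(m) = -7.2363 (−); new bracket [4.75, 5.125]
m = 4.9375, g(m) = 3.4417 (+); new bracket [4.9375, 5.125]
m = 5.03125, g(m) = -1.7647 (−); new bracket [4.9375, 5.03125]
m = 4.984375, g(m) = 0.8713 (+); new bracket [4.984375, 5.03125]

5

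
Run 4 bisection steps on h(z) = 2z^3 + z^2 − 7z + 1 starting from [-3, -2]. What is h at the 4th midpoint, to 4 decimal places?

m = -2.5, h(m) = -6.5 (−); new bracket [-2.5, -2]
m = -2.25, h(m) = -0.96875 (−); new bracket [-2.25, -2]
m = -2.125, h(m) = 1.199219 (+); new bracket [-2.25, -2.125]
m = -2.1875, h(m) = 0.1626 (+); new bracket [-2.25, -2.1875]

0.1626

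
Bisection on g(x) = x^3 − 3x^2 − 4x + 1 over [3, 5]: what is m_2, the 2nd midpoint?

midpoint 4: g = 1 > 0 → [3, 4]
midpoint 3.5: g = -6.875 < 0 → [3.5, 4]

3.5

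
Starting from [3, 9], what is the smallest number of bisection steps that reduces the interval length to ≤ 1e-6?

23

Width after n steps is 6/2^n. Need 2^n ≥ 6/1e-6 = 6000000.
2^22 = 4194304 < 6000000 ≤ 2^23 = 8388608, so n = 23.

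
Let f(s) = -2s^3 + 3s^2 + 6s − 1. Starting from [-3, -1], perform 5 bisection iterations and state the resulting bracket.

[-1.25, -1.1875]

f(-2) = 15 > 0, so the root lies in [-2, -1]
f(-1.5) = 3.5 > 0, so the root lies in [-1.5, -1]
f(-1.25) = 0.09375 > 0, so the root lies in [-1.25, -1]
f(-1.125) = -1.1055 < 0, so the root lies in [-1.25, -1.125]
f(-1.1875) = -0.5454 < 0, so the root lies in [-1.25, -1.1875]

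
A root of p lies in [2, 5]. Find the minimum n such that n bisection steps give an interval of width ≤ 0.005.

Width after n steps is 3/2^n. Need 2^n ≥ 3/0.005 = 600.
2^9 = 512 < 600 ≤ 2^10 = 1024, so n = 10.

10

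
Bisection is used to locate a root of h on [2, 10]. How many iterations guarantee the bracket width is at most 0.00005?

18

Width after n steps is 8/2^n. Need 2^n ≥ 8/0.00005 = 160000.
2^17 = 131072 < 160000 ≤ 2^18 = 262144, so n = 18.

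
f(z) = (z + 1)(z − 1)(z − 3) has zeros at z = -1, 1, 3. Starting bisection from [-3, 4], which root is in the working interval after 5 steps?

-1

m = 0.5, f(m) = 1.875 (+); new bracket [-3, 0.5]
m = -1.25, f(m) = -2.390625 (−); new bracket [-1.25, 0.5]
m = -0.375, f(m) = 2.900391 (+); new bracket [-1.25, -0.375]
m = -0.8125, f(m) = 1.2957 (+); new bracket [-1.25, -0.8125]
m = -1.03125, f(m) = -0.2559 (−); new bracket [-1.03125, -0.8125]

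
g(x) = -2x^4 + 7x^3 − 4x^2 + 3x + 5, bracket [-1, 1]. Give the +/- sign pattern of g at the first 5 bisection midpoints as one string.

++--+

g(0) = 5 > 0, so the root lies in [-1, 0]
g(-0.5) = 1.5 > 0, so the root lies in [-1, -0.5]
g(-0.75) = -3.085938 < 0, so the root lies in [-0.75, -0.5]
g(-0.625) = -0.4517 < 0, so the root lies in [-0.625, -0.5]
g(-0.5625) = 0.6008 > 0, so the root lies in [-0.625, -0.5625]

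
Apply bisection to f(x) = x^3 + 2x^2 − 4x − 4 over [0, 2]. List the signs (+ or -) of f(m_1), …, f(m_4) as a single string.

x = 1 gives f = -5, negative; keep [1, 2]
x = 1.5 gives f = -2.125, negative; keep [1.5, 2]
x = 1.75 gives f = 0.484375, positive; keep [1.5, 1.75]
x = 1.625 gives f = -0.9277, negative; keep [1.625, 1.75]

--+-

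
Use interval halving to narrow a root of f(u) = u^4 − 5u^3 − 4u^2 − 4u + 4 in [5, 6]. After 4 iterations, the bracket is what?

[5.75, 5.8125]

f(5.5) = -55.8125 < 0, so the root lies in [5.5, 6]
f(5.75) = -8.667969 < 0, so the root lies in [5.75, 6]
f(5.875) = 19.869385 > 0, so the root lies in [5.75, 5.875]
f(5.8125) = 5.1651 > 0, so the root lies in [5.75, 5.8125]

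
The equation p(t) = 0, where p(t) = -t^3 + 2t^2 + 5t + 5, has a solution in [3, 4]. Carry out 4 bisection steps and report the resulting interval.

[3.6875, 3.75]

m = 3.5, p(m) = 4.125 (+); new bracket [3.5, 4]
m = 3.75, p(m) = -0.859375 (−); new bracket [3.5, 3.75]
m = 3.625, p(m) = 1.771484 (+); new bracket [3.625, 3.75]
m = 3.6875, p(m) = 0.4915 (+); new bracket [3.6875, 3.75]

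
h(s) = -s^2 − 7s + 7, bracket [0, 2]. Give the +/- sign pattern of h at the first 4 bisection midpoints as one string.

midpoint 1: h = -1 < 0 → [0, 1]
midpoint 0.5: h = 3.25 > 0 → [0.5, 1]
midpoint 0.75: h = 1.1875 > 0 → [0.75, 1]
midpoint 0.875: h = 0.1094 > 0 → [0.875, 1]

-+++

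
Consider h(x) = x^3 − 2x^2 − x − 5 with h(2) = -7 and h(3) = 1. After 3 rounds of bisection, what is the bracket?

m = 2.5, h(m) = -4.375 (−); new bracket [2.5, 3]
m = 2.75, h(m) = -2.078125 (−); new bracket [2.75, 3]
m = 2.875, h(m) = -0.642578 (−); new bracket [2.875, 3]

[2.875, 3]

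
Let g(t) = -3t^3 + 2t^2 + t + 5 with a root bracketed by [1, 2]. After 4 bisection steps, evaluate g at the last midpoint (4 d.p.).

m = 1.5, g(m) = 0.875 (+); new bracket [1.5, 2]
m = 1.75, g(m) = -3.203125 (−); new bracket [1.5, 1.75]
m = 1.625, g(m) = -0.966797 (−); new bracket [1.5, 1.625]
m = 1.5625, g(m) = 0.0012 (+); new bracket [1.5625, 1.625]

0.0012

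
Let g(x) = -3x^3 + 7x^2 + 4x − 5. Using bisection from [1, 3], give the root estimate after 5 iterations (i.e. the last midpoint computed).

2.5625

midpoint 2: g = 7 > 0 → [2, 3]
midpoint 2.5: g = 1.875 > 0 → [2.5, 3]
midpoint 2.75: g = -3.453125 < 0 → [2.5, 2.75]
midpoint 2.625: g = -0.5293 < 0 → [2.5, 2.625]
midpoint 2.5625: g = 0.7356 > 0 → [2.5625, 2.625]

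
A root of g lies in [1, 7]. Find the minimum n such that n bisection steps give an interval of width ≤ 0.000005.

Width after n steps is 6/2^n. Need 2^n ≥ 6/0.000005 = 1200000.
2^20 = 1048576 < 1200000 ≤ 2^21 = 2097152, so n = 21.

21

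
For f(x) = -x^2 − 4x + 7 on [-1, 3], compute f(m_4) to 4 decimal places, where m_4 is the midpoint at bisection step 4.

midpoint 1: f = 2 > 0 → [1, 3]
midpoint 2: f = -5 < 0 → [1, 2]
midpoint 1.5: f = -1.25 < 0 → [1, 1.5]
midpoint 1.25: f = 0.4375 > 0 → [1.25, 1.5]

0.4375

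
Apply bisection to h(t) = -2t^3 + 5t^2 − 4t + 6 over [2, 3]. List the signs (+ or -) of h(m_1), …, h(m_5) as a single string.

m = 2.5, h(m) = -4 (−); new bracket [2, 2.5]
m = 2.25, h(m) = -0.46875 (−); new bracket [2, 2.25]
m = 2.125, h(m) = 0.886719 (+); new bracket [2.125, 2.25]
m = 2.1875, h(m) = 0.2407 (+); new bracket [2.1875, 2.25]
m = 2.21875, h(m) = -0.1059 (−); new bracket [2.1875, 2.21875]

--++-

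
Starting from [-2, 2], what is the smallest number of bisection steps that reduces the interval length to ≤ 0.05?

7

Width after n steps is 4/2^n. Need 2^n ≥ 4/0.05 = 80.
2^6 = 64 < 80 ≤ 2^7 = 128, so n = 7.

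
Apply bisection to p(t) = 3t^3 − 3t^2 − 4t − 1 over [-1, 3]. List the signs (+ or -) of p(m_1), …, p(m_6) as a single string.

p(1) = -5 < 0, so the root lies in [1, 3]
p(2) = 3 > 0, so the root lies in [1, 2]
p(1.5) = -3.625 < 0, so the root lies in [1.5, 2]
p(1.75) = -1.1094 < 0, so the root lies in [1.75, 2]
p(1.875) = 0.7285 > 0, so the root lies in [1.75, 1.875]
p(1.8125) = -0.2424 < 0, so the root lies in [1.8125, 1.875]

-+--+-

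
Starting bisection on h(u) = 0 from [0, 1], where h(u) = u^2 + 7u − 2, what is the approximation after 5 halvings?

0.28125

h(0.5) = 1.75 > 0, so the root lies in [0, 0.5]
h(0.25) = -0.1875 < 0, so the root lies in [0.25, 0.5]
h(0.375) = 0.765625 > 0, so the root lies in [0.25, 0.375]
h(0.3125) = 0.2852 > 0, so the root lies in [0.25, 0.3125]
h(0.28125) = 0.0479 > 0, so the root lies in [0.25, 0.28125]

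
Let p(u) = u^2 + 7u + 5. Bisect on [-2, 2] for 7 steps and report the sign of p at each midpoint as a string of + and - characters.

+-++--+

m = 0, p(m) = 5 (+); new bracket [-2, 0]
m = -1, p(m) = -1 (−); new bracket [-1, 0]
m = -0.5, p(m) = 1.75 (+); new bracket [-1, -0.5]
m = -0.75, p(m) = 0.3125 (+); new bracket [-1, -0.75]
m = -0.875, p(m) = -0.3594 (−); new bracket [-0.875, -0.75]
m = -0.8125, p(m) = -0.0273 (−); new bracket [-0.8125, -0.75]
m = -0.78125, p(m) = 0.1416 (+); new bracket [-0.8125, -0.78125]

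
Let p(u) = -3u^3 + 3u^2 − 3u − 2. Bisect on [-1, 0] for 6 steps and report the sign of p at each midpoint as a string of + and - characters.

midpoint -0.5: p = 0.625 > 0 → [-0.5, 0]
midpoint -0.25: p = -1.015625 < 0 → [-0.5, -0.25]
midpoint -0.375: p = -0.294922 < 0 → [-0.5, -0.375]
midpoint -0.4375: p = 0.1379 > 0 → [-0.4375, -0.375]
midpoint -0.40625: p = -0.085 < 0 → [-0.4375, -0.40625]
midpoint -0.421875: p = 0.0248 > 0 → [-0.421875, -0.40625]

+--+-+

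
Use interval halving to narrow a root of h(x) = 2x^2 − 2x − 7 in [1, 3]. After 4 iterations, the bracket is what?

h(2) = -3 < 0, so the root lies in [2, 3]
h(2.5) = 0.5 > 0, so the root lies in [2, 2.5]
h(2.25) = -1.375 < 0, so the root lies in [2.25, 2.5]
h(2.375) = -0.4688 < 0, so the root lies in [2.375, 2.5]

[2.375, 2.5]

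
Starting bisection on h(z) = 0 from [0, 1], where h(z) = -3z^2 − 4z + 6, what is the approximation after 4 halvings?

0.9375

h(0.5) = 3.25 > 0, so the root lies in [0.5, 1]
h(0.75) = 1.3125 > 0, so the root lies in [0.75, 1]
h(0.875) = 0.203125 > 0, so the root lies in [0.875, 1]
h(0.9375) = -0.3867 < 0, so the root lies in [0.875, 0.9375]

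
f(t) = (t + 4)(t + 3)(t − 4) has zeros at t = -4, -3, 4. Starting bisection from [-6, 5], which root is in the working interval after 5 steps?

4

f(-0.5) = -39.375 < 0, so the root lies in [-0.5, 5]
f(2.25) = -57.421875 < 0, so the root lies in [2.25, 5]
f(3.625) = -18.943359 < 0, so the root lies in [3.625, 5]
f(4.3125) = 18.9954 > 0, so the root lies in [3.625, 4.3125]
f(3.96875) = -1.7354 < 0, so the root lies in [3.96875, 4.3125]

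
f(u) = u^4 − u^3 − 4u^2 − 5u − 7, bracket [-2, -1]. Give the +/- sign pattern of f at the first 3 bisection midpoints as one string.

f(-1.5) = -0.0625 < 0, so the root lies in [-2, -1.5]
f(-1.75) = 4.238281 > 0, so the root lies in [-1.75, -1.5]
f(-1.625) = 1.826416 > 0, so the root lies in [-1.625, -1.5]

-++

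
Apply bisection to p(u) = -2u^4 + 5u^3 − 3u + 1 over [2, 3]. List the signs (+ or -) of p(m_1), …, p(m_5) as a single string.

u = 2.5 gives p = -6.5, negative; keep [2, 2.5]
u = 2.25 gives p = -0.054688, negative; keep [2, 2.25]
u = 2.125 gives p = 1.821777, positive; keep [2.125, 2.25]
u = 2.1875 gives p = 0.9797, positive; keep [2.1875, 2.25]
u = 2.21875 gives p = 0.4877, positive; keep [2.21875, 2.25]

--+++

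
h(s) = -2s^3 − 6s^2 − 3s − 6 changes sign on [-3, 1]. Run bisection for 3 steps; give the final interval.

m = -1, h(m) = -7 (−); new bracket [-3, -1]
m = -2, h(m) = -8 (−); new bracket [-3, -2]
m = -2.5, h(m) = -4.75 (−); new bracket [-3, -2.5]

[-3, -2.5]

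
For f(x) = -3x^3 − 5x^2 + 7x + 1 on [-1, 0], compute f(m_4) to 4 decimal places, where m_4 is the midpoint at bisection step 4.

-0.4685

midpoint -0.5: f = -3.375 < 0 → [-0.5, 0]
midpoint -0.25: f = -1.015625 < 0 → [-0.25, 0]
midpoint -0.125: f = 0.052734 > 0 → [-0.25, -0.125]
midpoint -0.1875: f = -0.4685 < 0 → [-0.1875, -0.125]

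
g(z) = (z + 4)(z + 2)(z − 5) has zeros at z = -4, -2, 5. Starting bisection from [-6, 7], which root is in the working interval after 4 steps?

z = 0.5 gives g = -50.625, negative; keep [0.5, 7]
z = 3.75 gives g = -55.703125, negative; keep [3.75, 7]
z = 5.375 gives g = 25.927734, positive; keep [3.75, 5.375]
z = 4.5625 gives g = -24.5837, negative; keep [4.5625, 5.375]

5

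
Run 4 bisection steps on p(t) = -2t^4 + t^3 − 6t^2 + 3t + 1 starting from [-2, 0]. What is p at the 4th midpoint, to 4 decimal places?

midpoint -1: p = -11 < 0 → [-1, 0]
midpoint -0.5: p = -2.25 < 0 → [-0.5, 0]
midpoint -0.25: p = -0.148438 < 0 → [-0.25, 0]
midpoint -0.125: p = 0.5288 > 0 → [-0.25, -0.125]

0.5288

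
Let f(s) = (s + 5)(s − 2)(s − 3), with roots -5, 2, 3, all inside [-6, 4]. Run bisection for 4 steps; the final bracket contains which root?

-5

m = -1, f(m) = 48 (+); new bracket [-6, -1]
m = -3.5, f(m) = 53.625 (+); new bracket [-6, -3.5]
m = -4.75, f(m) = 13.078125 (+); new bracket [-6, -4.75]
m = -5.375, f(m) = -23.1621 (−); new bracket [-5.375, -4.75]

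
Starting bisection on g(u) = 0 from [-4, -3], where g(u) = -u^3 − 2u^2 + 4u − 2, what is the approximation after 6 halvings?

m = -3.5, g(m) = 2.375 (+); new bracket [-3.5, -3]
m = -3.25, g(m) = -1.796875 (−); new bracket [-3.5, -3.25]
m = -3.375, g(m) = 0.162109 (+); new bracket [-3.375, -3.25]
m = -3.3125, g(m) = -0.8484 (−); new bracket [-3.375, -3.3125]
m = -3.34375, g(m) = -0.351 (−); new bracket [-3.375, -3.34375]
m = -3.359375, g(m) = -0.0964 (−); new bracket [-3.375, -3.359375]

-3.359375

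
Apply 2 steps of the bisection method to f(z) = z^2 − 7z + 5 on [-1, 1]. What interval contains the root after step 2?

m = 0, f(m) = 5 (+); new bracket [0, 1]
m = 0.5, f(m) = 1.75 (+); new bracket [0.5, 1]

[0.5, 1]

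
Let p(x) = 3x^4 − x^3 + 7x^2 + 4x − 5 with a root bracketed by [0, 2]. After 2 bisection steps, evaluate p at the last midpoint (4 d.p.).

-1.1875

m = 1, p(m) = 8 (+); new bracket [0, 1]
m = 0.5, p(m) = -1.1875 (−); new bracket [0.5, 1]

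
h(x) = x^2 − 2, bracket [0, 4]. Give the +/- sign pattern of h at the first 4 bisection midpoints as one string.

+-+-

x = 2 gives h = 2, positive; keep [0, 2]
x = 1 gives h = -1, negative; keep [1, 2]
x = 1.5 gives h = 0.25, positive; keep [1, 1.5]
x = 1.25 gives h = -0.4375, negative; keep [1.25, 1.5]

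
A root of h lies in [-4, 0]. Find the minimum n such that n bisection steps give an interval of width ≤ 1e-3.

Width after n steps is 4/2^n. Need 2^n ≥ 4/1e-3 = 4000.
2^11 = 2048 < 4000 ≤ 2^12 = 4096, so n = 12.

12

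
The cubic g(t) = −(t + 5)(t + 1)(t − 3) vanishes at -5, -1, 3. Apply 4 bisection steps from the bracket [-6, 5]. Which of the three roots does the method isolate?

m = -0.5, g(m) = 7.875 (+); new bracket [-0.5, 5]
m = 2.25, g(m) = 17.671875 (+); new bracket [2.25, 5]
m = 3.625, g(m) = -24.931641 (−); new bracket [2.25, 3.625]
m = 2.9375, g(m) = 1.9534 (+); new bracket [2.9375, 3.625]

3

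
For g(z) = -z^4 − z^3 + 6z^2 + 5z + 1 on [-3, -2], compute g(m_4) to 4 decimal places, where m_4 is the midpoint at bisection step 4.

1.2947

m = -2.5, g(m) = 2.5625 (+); new bracket [-3, -2.5]
m = -2.75, g(m) = -3.769531 (−); new bracket [-2.75, -2.5]
m = -2.625, g(m) = -0.174072 (−); new bracket [-2.625, -2.5]
m = -2.5625, g(m) = 1.2947 (+); new bracket [-2.625, -2.5625]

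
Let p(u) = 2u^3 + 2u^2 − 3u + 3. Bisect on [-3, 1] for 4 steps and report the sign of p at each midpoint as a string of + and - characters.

midpoint -1: p = 6 > 0 → [-3, -1]
midpoint -2: p = 1 > 0 → [-3, -2]
midpoint -2.5: p = -8.25 < 0 → [-2.5, -2]
midpoint -2.25: p = -2.9062 < 0 → [-2.25, -2]

++--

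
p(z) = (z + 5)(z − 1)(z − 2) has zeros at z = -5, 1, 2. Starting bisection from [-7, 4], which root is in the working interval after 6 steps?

midpoint -1.5: p = 30.625 > 0 → [-7, -1.5]
midpoint -4.25: p = 24.609375 > 0 → [-7, -4.25]
midpoint -5.625: p = -31.572266 < 0 → [-5.625, -4.25]
midpoint -4.9375: p = 2.5745 > 0 → [-5.625, -4.9375]
midpoint -5.28125: p = -12.8631 < 0 → [-5.28125, -4.9375]
midpoint -5.109375: p = -4.7506 < 0 → [-5.109375, -4.9375]

-5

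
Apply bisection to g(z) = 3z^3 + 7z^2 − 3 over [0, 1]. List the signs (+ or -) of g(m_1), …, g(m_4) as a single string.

g(0.5) = -0.875 < 0, so the root lies in [0.5, 1]
g(0.75) = 2.203125 > 0, so the root lies in [0.5, 0.75]
g(0.625) = 0.466797 > 0, so the root lies in [0.5, 0.625]
g(0.5625) = -0.2512 < 0, so the root lies in [0.5625, 0.625]

-++-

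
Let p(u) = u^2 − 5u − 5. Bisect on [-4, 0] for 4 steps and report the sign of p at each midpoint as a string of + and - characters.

++--

m = -2, p(m) = 9 (+); new bracket [-2, 0]
m = -1, p(m) = 1 (+); new bracket [-1, 0]
m = -0.5, p(m) = -2.25 (−); new bracket [-1, -0.5]
m = -0.75, p(m) = -0.6875 (−); new bracket [-1, -0.75]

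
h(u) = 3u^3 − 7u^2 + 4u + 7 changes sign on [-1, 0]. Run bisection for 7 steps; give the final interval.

[-0.6875, -0.6796875]

m = -0.5, h(m) = 2.875 (+); new bracket [-1, -0.5]
m = -0.75, h(m) = -1.203125 (−); new bracket [-0.75, -0.5]
m = -0.625, h(m) = 1.033203 (+); new bracket [-0.75, -0.625]
m = -0.6875, h(m) = -0.0334 (−); new bracket [-0.6875, -0.625]
m = -0.65625, h(m) = 0.5125 (+); new bracket [-0.6875, -0.65625]
m = -0.671875, h(m) = 0.2427 (+); new bracket [-0.6875, -0.671875]
m = -0.6796875, h(m) = 0.1054 (+); new bracket [-0.6875, -0.6796875]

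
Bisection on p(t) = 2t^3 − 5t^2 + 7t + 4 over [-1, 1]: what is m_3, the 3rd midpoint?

m = 0, p(m) = 4 (+); new bracket [-1, 0]
m = -0.5, p(m) = -1 (−); new bracket [-0.5, 0]
m = -0.25, p(m) = 1.90625 (+); new bracket [-0.5, -0.25]

-0.25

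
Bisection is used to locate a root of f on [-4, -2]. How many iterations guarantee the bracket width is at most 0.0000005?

Width after n steps is 2/2^n. Need 2^n ≥ 2/0.0000005 = 4000000.
2^21 = 2097152 < 4000000 ≤ 2^22 = 4194304, so n = 22.

22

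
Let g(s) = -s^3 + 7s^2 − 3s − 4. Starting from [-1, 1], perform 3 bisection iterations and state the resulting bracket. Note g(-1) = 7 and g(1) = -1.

midpoint 0: g = -4 < 0 → [-1, 0]
midpoint -0.5: g = -0.625 < 0 → [-1, -0.5]
midpoint -0.75: g = 2.609375 > 0 → [-0.75, -0.5]

[-0.75, -0.5]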